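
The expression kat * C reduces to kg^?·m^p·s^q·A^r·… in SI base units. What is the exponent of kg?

kat = mol/s = s⁻¹·mol (catalytic activity).
C = A·s = s·A (charge = current × time).
Combining: kat·C = (s⁻¹·mol) · (s·A) = A·mol.
The exponent of kg is 0.

0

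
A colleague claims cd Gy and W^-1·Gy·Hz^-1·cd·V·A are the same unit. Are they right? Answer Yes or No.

Left side:
  Gy = J/kg (absorbed dose = energy per mass),
      = m²·s⁻².
  Combining: cd·Gy = cd · (m²·s⁻²) = m²·s⁻²·cd.
Right side:
  W = J/s (power = energy per time),
      = kg·m²·s⁻³.
  So W⁻¹ = kg⁻¹·m⁻²·s³.
  Gy = J/kg (absorbed dose = energy per mass),
      = m²·s⁻².
  Hz = 1/s = s⁻¹ (frequency is cycles per second).
  So Hz⁻¹ = s.
  V = W/A (potential = power per current),
      = kg·m²·s⁻³·A⁻¹.
  Combining: W⁻¹·Gy·Hz⁻¹·cd·V·A = (kg⁻¹·m⁻²·s³) · (m²·s⁻²) · s · cd · (kg·m²·s⁻³·A⁻¹) · A = m²·s⁻¹·cd.
Left is m²·s⁻²·cd; right is m²·s⁻¹·cd — different.

No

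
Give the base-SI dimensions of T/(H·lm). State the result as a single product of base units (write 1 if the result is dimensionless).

m⁻²·A·cd⁻¹

H = kg·m²·s⁻²·A⁻².
So H⁻¹ = kg⁻¹·m⁻²·s²·A².
T = kg·s⁻²·A⁻¹.
lm = cd.
So lm⁻¹ = cd⁻¹.
Combining: H⁻¹·T·lm⁻¹ = (kg⁻¹·m⁻²·s²·A²) · (kg·s⁻²·A⁻¹) · cd⁻¹ = m⁻²·A·cd⁻¹.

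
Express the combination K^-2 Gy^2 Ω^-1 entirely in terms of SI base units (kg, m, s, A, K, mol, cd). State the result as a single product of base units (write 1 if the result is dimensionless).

Gy = J/kg (absorbed dose = energy per mass),
    = m²·s⁻².
So Gy² = m⁴·s⁻⁴.
Ω = V/A (resistance = voltage per current),
    = kg·m²·s⁻³·A⁻².
So Ω⁻¹ = kg⁻¹·m⁻²·s³·A².
Combining: K⁻²·Gy²·Ω⁻¹ = K⁻² · (m⁴·s⁻⁴) · (kg⁻¹·m⁻²·s³·A²) = kg⁻¹·m²·s⁻¹·A²·K⁻².

kg⁻¹·m²·s⁻¹·A²·K⁻²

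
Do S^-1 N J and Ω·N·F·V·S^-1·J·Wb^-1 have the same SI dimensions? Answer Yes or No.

Yes

Left side:
  S = kg⁻¹·m⁻²·s³·A².
  So S⁻¹ = kg·m²·s⁻³·A⁻².
  N = kg·m·s⁻².
  J = kg·m²·s⁻².
  Combining: S⁻¹·N·J = (kg·m²·s⁻³·A⁻²) · (kg·m·s⁻²) · (kg·m²·s⁻²) = kg³·m⁵·s⁻⁷·A⁻².
Right side:
  Ω = V/A (resistance = voltage per current),
      = kg·m²·s⁻³·A⁻².
  N = kg·m/s² = kg·m·s⁻² (force = mass × acceleration).
  F = C/V (capacitance = charge per voltage),
      = A·s/(kg·m²·s⁻³·A⁻¹) (substituting C and V),
      = kg⁻¹·m⁻²·s⁴·A².
  V = W/A (potential = power per current),
      = kg·m²·s⁻³·A⁻¹.
  S = 1/Ω (conductance is reciprocal resistance),
      = kg⁻¹·m⁻²·s³·A².
  So S⁻¹ = kg·m²·s⁻³·A⁻².
  J = N·m (work = force × distance),
      = kg·m²·s⁻².
  Wb = V·s (flux: a volt is a weber per second),
      = kg·m²·s⁻²·A⁻¹.
  So Wb⁻¹ = kg⁻¹·m⁻²·s²·A.
  Combining: Ω·N·F·V·S⁻¹·J·Wb⁻¹ = (kg·m²·s⁻³·A⁻²) · (kg·m·s⁻²) · (kg⁻¹·m⁻²·s⁴·A²) · (kg·m²·s⁻³·A⁻¹) · (kg·m²·s⁻³·A⁻²) · (kg·m²·s⁻²) · (kg⁻¹·m⁻²·s²·A) = kg³·m⁵·s⁻⁷·A⁻².
Both reduce to kg³·m⁵·s⁻⁷·A⁻².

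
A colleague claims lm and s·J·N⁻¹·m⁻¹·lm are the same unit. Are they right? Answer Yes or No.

No

Left side:
  lm = cd·sr = cd (luminous flux; sr is dimensionless).
Right side:
  J = kg·m²·s⁻².
  N = kg·m·s⁻².
  So N⁻¹ = kg⁻¹·m⁻¹·s².
  lm = cd.
  Combining: s·J·N⁻¹·m⁻¹·lm = s · (kg·m²·s⁻²) · (kg⁻¹·m⁻¹·s²) · m⁻¹ · cd = s·cd.
Left is cd; right is s·cd — different.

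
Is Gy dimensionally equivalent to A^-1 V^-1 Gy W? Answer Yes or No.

Left side:
  Gy = J/kg (absorbed dose = energy per mass),
      = m²·s⁻².
Right side:
  V = W/A (potential = power per current),
      = kg·m²·s⁻³·A⁻¹.
  So V⁻¹ = kg⁻¹·m⁻²·s³·A.
  Gy = J/kg (absorbed dose = energy per mass),
      = m²·s⁻².
  W = J/s (power = energy per time),
      = kg·m²·s⁻³.
  Combining: A⁻¹·V⁻¹·Gy·W = A⁻¹ · (kg⁻¹·m⁻²·s³·A) · (m²·s⁻²) · (kg·m²·s⁻³) = m²·s⁻².
Both reduce to m²·s⁻².

Yes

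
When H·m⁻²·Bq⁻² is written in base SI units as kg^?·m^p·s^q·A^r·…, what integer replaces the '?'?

H = Wb/A (inductance = flux per current),
    = kg·m²·s⁻²·A⁻².
Bq = 1/s = s⁻¹ (activity is decays per second).
So Bq⁻² = s².
Combining: H·m⁻²·Bq⁻² = (kg·m²·s⁻²·A⁻²) · m⁻² · s² = kg·A⁻².
The exponent of kg is 1.

1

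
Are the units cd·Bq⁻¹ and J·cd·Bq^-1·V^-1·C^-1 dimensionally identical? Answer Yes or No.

Yes

Left side:
  Bq = 1/s = s⁻¹ (activity is decays per second).
  So Bq⁻¹ = s.
  Combining: cd·Bq⁻¹ = cd · s = s·cd.
Right side:
  J = N·m (work = force × distance),
      = kg·m²·s⁻².
  Bq = 1/s = s⁻¹ (activity is decays per second).
  So Bq⁻¹ = s.
  V = W/A (potential = power per current),
      = kg·m²·s⁻³·A⁻¹.
  So V⁻¹ = kg⁻¹·m⁻²·s³·A.
  C = A·s = s·A (charge = current × time).
  So C⁻¹ = s⁻¹·A⁻¹.
  Combining: J·cd·Bq⁻¹·V⁻¹·C⁻¹ = (kg·m²·s⁻²) · cd · s · (kg⁻¹·m⁻²·s³·A) · (s⁻¹·A⁻¹) = s·cd.
Both reduce to s·cd.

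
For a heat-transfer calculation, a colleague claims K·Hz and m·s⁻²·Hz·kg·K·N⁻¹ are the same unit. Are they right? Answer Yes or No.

Yes

Left side:
  Hz = 1/s = s⁻¹ (frequency is cycles per second).
  Combining: K·Hz = K · s⁻¹ = s⁻¹·K.
Right side:
  Hz = 1/s = s⁻¹ (frequency is cycles per second).
  N = kg·m/s² = kg·m·s⁻² (force = mass × acceleration).
  So N⁻¹ = kg⁻¹·m⁻¹·s².
  Combining: m·s⁻²·Hz·kg·K·N⁻¹ = m · s⁻² · s⁻¹ · kg · K · (kg⁻¹·m⁻¹·s²) = s⁻¹·K.
Both reduce to s⁻¹·K.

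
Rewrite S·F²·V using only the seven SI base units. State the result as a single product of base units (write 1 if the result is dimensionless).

S = 1/Ω (conductance is reciprocal resistance),
    = kg⁻¹·m⁻²·s³·A².
F = C/V (capacitance = charge per voltage),
    = A·s/(kg·m²·s⁻³·A⁻¹) (substituting C and V),
    = kg⁻¹·m⁻²·s⁴·A².
So F² = kg⁻²·m⁻⁴·s⁸·A⁴.
V = W/A (potential = power per current),
    = kg·m²·s⁻³·A⁻¹.
Combining: S·F²·V = (kg⁻¹·m⁻²·s³·A²) · (kg⁻²·m⁻⁴·s⁸·A⁴) · (kg·m²·s⁻³·A⁻¹) = kg⁻²·m⁻⁴·s⁸·A⁵.

kg⁻²·m⁻⁴·s⁸·A⁵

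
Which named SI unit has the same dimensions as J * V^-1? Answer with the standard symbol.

J = kg·m²·s⁻².
V = kg·m²·s⁻³·A⁻¹.
So V⁻¹ = kg⁻¹·m⁻²·s³·A.
Combining: J·V⁻¹ = (kg·m²·s⁻²) · (kg⁻¹·m⁻²·s³·A) = s·A.
s·A is the base-SI form of the coulomb.

C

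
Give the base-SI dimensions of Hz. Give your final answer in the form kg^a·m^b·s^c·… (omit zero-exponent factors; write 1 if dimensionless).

Hz = 1/s = s⁻¹ (frequency is cycles per second).

s⁻¹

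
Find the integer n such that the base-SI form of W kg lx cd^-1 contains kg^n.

2

W = J/s (power = energy per time),
    = kg·m²·s⁻³.
lx = lm/m² (illuminance = luminous flux per area),
    = m⁻²·cd.
Combining: W·kg·lx·cd⁻¹ = (kg·m²·s⁻³) · kg · (m⁻²·cd) · cd⁻¹ = kg²·s⁻³.
The exponent of kg is 2.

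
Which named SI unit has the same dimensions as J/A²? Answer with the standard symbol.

J = N·m (work = force × distance),
    = kg·m²·s⁻².
Combining: J·A⁻² = (kg·m²·s⁻²) · A⁻² = kg·m²·s⁻²·A⁻².
kg·m²·s⁻²·A⁻² is the base-SI form of the henry.

H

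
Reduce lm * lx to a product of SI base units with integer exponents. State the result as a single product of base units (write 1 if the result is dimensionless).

lm = cd·sr = cd (luminous flux; sr is dimensionless).
lx = lm/m² (illuminance = luminous flux per area),
    = m⁻²·cd.
Combining: lm·lx = cd · (m⁻²·cd) = m⁻²·cd².

m⁻²·cd²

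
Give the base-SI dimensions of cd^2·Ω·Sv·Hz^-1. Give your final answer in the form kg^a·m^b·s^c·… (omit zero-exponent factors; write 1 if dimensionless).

Ω = V/A (resistance = voltage per current),
    = kg·m²·s⁻³·A⁻².
Sv = J/kg (equivalent dose = energy per mass),
    = m²·s⁻².
Hz = 1/s = s⁻¹ (frequency is cycles per second).
So Hz⁻¹ = s.
Combining: cd²·Ω·Sv·Hz⁻¹ = cd² · (kg·m²·s⁻³·A⁻²) · (m²·s⁻²) · s = kg·m⁴·s⁻⁴·A⁻²·cd².

kg·m⁴·s⁻⁴·A⁻²·cd²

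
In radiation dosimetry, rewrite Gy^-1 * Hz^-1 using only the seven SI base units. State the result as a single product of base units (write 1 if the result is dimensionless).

Gy = J/kg (absorbed dose = energy per mass),
    = m²·s⁻².
So Gy⁻¹ = m⁻²·s².
Hz = 1/s = s⁻¹ (frequency is cycles per second).
So Hz⁻¹ = s.
Combining: Gy⁻¹·Hz⁻¹ = (m⁻²·s²) · s = m⁻²·s³.

m⁻²·s³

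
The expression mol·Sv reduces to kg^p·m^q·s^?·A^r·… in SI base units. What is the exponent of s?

-2

Sv = J/kg (equivalent dose = energy per mass),
    = m²·s⁻².
Combining: mol·Sv = mol · (m²·s⁻²) = m²·s⁻²·mol.
The exponent of s is -2.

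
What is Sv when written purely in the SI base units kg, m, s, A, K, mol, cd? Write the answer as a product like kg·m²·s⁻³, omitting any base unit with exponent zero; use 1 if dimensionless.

Sv = m²·s⁻².

m²·s⁻²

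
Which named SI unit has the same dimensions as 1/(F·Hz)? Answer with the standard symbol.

F = C/V (capacitance = charge per voltage),
    = A·s/(kg·m²·s⁻³·A⁻¹) (substituting C and V),
    = kg⁻¹·m⁻²·s⁴·A².
So F⁻¹ = kg·m²·s⁻⁴·A⁻².
Hz = 1/s = s⁻¹ (frequency is cycles per second).
So Hz⁻¹ = s.
Combining: F⁻¹·Hz⁻¹ = (kg·m²·s⁻⁴·A⁻²) · s = kg·m²·s⁻³·A⁻².
kg·m²·s⁻³·A⁻² is the base-SI form of the ohm.

Ω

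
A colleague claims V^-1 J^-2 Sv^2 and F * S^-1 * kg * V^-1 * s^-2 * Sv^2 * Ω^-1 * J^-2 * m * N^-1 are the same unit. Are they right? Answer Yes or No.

No

Left side:
  V = W/A (potential = power per current),
      = kg·m²·s⁻³·A⁻¹.
  So V⁻¹ = kg⁻¹·m⁻²·s³·A.
  J = N·m (work = force × distance),
      = kg·m²·s⁻².
  So J⁻² = kg⁻²·m⁻⁴·s⁴.
  Sv = J/kg (equivalent dose = energy per mass),
      = m²·s⁻².
  So Sv² = m⁴·s⁻⁴.
  Combining: V⁻¹·J⁻²·Sv² = (kg⁻¹·m⁻²·s³·A) · (kg⁻²·m⁻⁴·s⁴) · (m⁴·s⁻⁴) = kg⁻³·m⁻²·s³·A.
Right side:
  F = C/V (capacitance = charge per voltage),
      = A·s/(kg·m²·s⁻³·A⁻¹) (substituting C and V),
      = kg⁻¹·m⁻²·s⁴·A².
  S = 1/Ω (conductance is reciprocal resistance),
      = kg⁻¹·m⁻²·s³·A².
  So S⁻¹ = kg·m²·s⁻³·A⁻².
  V = W/A (potential = power per current),
      = kg·m²·s⁻³·A⁻¹.
  So V⁻¹ = kg⁻¹·m⁻²·s³·A.
  Sv = J/kg (equivalent dose = energy per mass),
      = m²·s⁻².
  So Sv² = m⁴·s⁻⁴.
  Ω = V/A (resistance = voltage per current),
      = kg·m²·s⁻³·A⁻².
  So Ω⁻¹ = kg⁻¹·m⁻²·s³·A².
  J = N·m (work = force × distance),
      = kg·m²·s⁻².
  So J⁻² = kg⁻²·m⁻⁴·s⁴.
  N = kg·m/s² = kg·m·s⁻² (force = mass × acceleration).
  So N⁻¹ = kg⁻¹·m⁻¹·s².
  Combining: F·S⁻¹·kg·V⁻¹·s⁻²·Sv²·Ω⁻¹·J⁻²·m·N⁻¹ = (kg⁻¹·m⁻²·s⁴·A²) · (kg·m²·s⁻³·A⁻²) · kg · (kg⁻¹·m⁻²·s³·A) · s⁻² · (m⁴·s⁻⁴) · (kg⁻¹·m⁻²·s³·A²) · (kg⁻²·m⁻⁴·s⁴) · m · (kg⁻¹·m⁻¹·s²) = kg⁻⁴·m⁻⁴·s⁷·A³.
Left is kg⁻³·m⁻²·s³·A; right is kg⁻⁴·m⁻⁴·s⁷·A³ — different.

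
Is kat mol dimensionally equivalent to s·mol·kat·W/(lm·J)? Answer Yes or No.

No

Left side:
  kat = mol/s = s⁻¹·mol (catalytic activity).
  Combining: kat·mol = (s⁻¹·mol) · mol = s⁻¹·mol².
Right side:
  lm = cd·sr = cd (luminous flux; sr is dimensionless).
  So lm⁻¹ = cd⁻¹.
  kat = mol/s = s⁻¹·mol (catalytic activity).
  W = J/s (power = energy per time),
      = kg·m²·s⁻³.
  J = N·m (work = force × distance),
      = kg·m²·s⁻².
  So J⁻¹ = kg⁻¹·m⁻²·s².
  Combining: s·lm⁻¹·mol·kat·W·J⁻¹ = s · cd⁻¹ · mol · (s⁻¹·mol) · (kg·m²·s⁻³) · (kg⁻¹·m⁻²·s²) = s⁻¹·mol²·cd⁻¹.
Left is s⁻¹·mol²; right is s⁻¹·mol²·cd⁻¹ — different.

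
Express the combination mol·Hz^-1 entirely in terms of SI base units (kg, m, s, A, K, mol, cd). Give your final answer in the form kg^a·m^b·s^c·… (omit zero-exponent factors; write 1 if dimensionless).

Hz = 1/s = s⁻¹ (frequency is cycles per second).
So Hz⁻¹ = s.
Combining: mol·Hz⁻¹ = mol · s = s·mol.

s·mol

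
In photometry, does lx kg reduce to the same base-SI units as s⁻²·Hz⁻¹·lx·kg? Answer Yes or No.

No

Left side:
  lx = lm/m² (illuminance = luminous flux per area),
      = m⁻²·cd.
  Combining: lx·kg = (m⁻²·cd) · kg = kg·m⁻²·cd.
Right side:
  Hz = s⁻¹.
  So Hz⁻¹ = s.
  lx = m⁻²·cd.
  Combining: s⁻²·Hz⁻¹·lx·kg = s⁻² · s · (m⁻²·cd) · kg = kg·m⁻²·s⁻¹·cd.
Left is kg·m⁻²·cd; right is kg·m⁻²·s⁻¹·cd — different.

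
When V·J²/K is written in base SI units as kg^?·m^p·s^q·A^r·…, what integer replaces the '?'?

3

V = kg·m²·s⁻³·A⁻¹.
J = kg·m²·s⁻².
So J² = kg²·m⁴·s⁻⁴.
Combining: K⁻¹·V·J² = K⁻¹ · (kg·m²·s⁻³·A⁻¹) · (kg²·m⁴·s⁻⁴) = kg³·m⁶·s⁻⁷·A⁻¹·K⁻¹.
The exponent of kg is 3.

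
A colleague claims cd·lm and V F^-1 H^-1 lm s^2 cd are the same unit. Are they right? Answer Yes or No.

Left side:
  lm = cd.
  Combining: cd·lm = cd · cd = cd².
Right side:
  V = W/A (potential = power per current),
      = kg·m²·s⁻³·A⁻¹.
  F = C/V (capacitance = charge per voltage),
      = A·s/(kg·m²·s⁻³·A⁻¹) (substituting C and V),
      = kg⁻¹·m⁻²·s⁴·A².
  So F⁻¹ = kg·m²·s⁻⁴·A⁻².
  H = Wb/A (inductance = flux per current),
      = kg·m²·s⁻²·A⁻².
  So H⁻¹ = kg⁻¹·m⁻²·s²·A².
  lm = cd·sr = cd (luminous flux; sr is dimensionless).
  Combining: V·F⁻¹·H⁻¹·lm·s²·cd = (kg·m²·s⁻³·A⁻¹) · (kg·m²·s⁻⁴·A⁻²) · (kg⁻¹·m⁻²·s²·A²) · cd · s² · cd = kg·m²·s⁻³·A⁻¹·cd².
Left is cd²; right is kg·m²·s⁻³·A⁻¹·cd² — different.

No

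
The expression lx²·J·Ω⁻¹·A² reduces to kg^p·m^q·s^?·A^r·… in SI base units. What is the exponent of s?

1

lx = lm/m² (illuminance = luminous flux per area),
    = m⁻²·cd.
So lx² = m⁻⁴·cd².
J = N·m (work = force × distance),
    = kg·m²·s⁻².
Ω = V/A (resistance = voltage per current),
    = kg·m²·s⁻³·A⁻².
So Ω⁻¹ = kg⁻¹·m⁻²·s³·A².
Combining: lx²·J·Ω⁻¹·A² = (m⁻⁴·cd²) · (kg·m²·s⁻²) · (kg⁻¹·m⁻²·s³·A²) · A² = m⁻⁴·s·A⁴·cd².
The exponent of s is 1.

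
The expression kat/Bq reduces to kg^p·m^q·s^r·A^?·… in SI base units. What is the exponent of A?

kat = mol/s = s⁻¹·mol (catalytic activity).
Bq = 1/s = s⁻¹ (activity is decays per second).
So Bq⁻¹ = s.
Combining: kat·Bq⁻¹ = (s⁻¹·mol) · s = mol.
The exponent of A is 0.

0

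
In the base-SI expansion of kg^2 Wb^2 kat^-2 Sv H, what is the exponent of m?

8

Wb = kg·m²·s⁻²·A⁻¹.
So Wb² = kg²·m⁴·s⁻⁴·A⁻².
kat = s⁻¹·mol.
So kat⁻² = s²·mol⁻².
Sv = m²·s⁻².
H = kg·m²·s⁻²·A⁻².
Combining: kg²·Wb²·kat⁻²·Sv·H = kg² · (kg²·m⁴·s⁻⁴·A⁻²) · (s²·mol⁻²) · (m²·s⁻²) · (kg·m²·s⁻²·A⁻²) = kg⁵·m⁸·s⁻⁶·A⁻⁴·mol⁻².
The exponent of m is 8.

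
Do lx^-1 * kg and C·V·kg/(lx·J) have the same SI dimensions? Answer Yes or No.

Yes

Left side:
  lx = lm/m² (illuminance = luminous flux per area),
      = m⁻²·cd.
  So lx⁻¹ = m²·cd⁻¹.
  Combining: lx⁻¹·kg = (m²·cd⁻¹) · kg = kg·m²·cd⁻¹.
Right side:
  C = A·s = s·A (charge = current × time).
  lx = lm/m² (illuminance = luminous flux per area),
      = m⁻²·cd.
  So lx⁻¹ = m²·cd⁻¹.
  V = W/A (potential = power per current),
      = kg·m²·s⁻³·A⁻¹.
  J = N·m (work = force × distance),
      = kg·m²·s⁻².
  So J⁻¹ = kg⁻¹·m⁻²·s².
  Combining: C·lx⁻¹·V·J⁻¹·kg = (s·A) · (m²·cd⁻¹) · (kg·m²·s⁻³·A⁻¹) · (kg⁻¹·m⁻²·s²) · kg = kg·m²·cd⁻¹.
Both reduce to kg·m²·cd⁻¹.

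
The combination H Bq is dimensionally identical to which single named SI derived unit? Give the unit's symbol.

H = kg·m²·s⁻²·A⁻².
Bq = s⁻¹.
Combining: H·Bq = (kg·m²·s⁻²·A⁻²) · s⁻¹ = kg·m²·s⁻³·A⁻².
kg·m²·s⁻³·A⁻² is the base-SI form of the ohm.

Ω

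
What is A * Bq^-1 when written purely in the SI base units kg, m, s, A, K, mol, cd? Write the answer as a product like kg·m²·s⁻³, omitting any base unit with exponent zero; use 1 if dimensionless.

s·A

Bq = s⁻¹.
So Bq⁻¹ = s.
Combining: A·Bq⁻¹ = A · s = s·A.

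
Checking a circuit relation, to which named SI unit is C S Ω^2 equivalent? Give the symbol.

C = s·A.
S = kg⁻¹·m⁻²·s³·A².
Ω = kg·m²·s⁻³·A⁻².
So Ω² = kg²·m⁴·s⁻⁶·A⁻⁴.
Combining: C·S·Ω² = (s·A) · (kg⁻¹·m⁻²·s³·A²) · (kg²·m⁴·s⁻⁶·A⁻⁴) = kg·m²·s⁻²·A⁻¹.
kg·m²·s⁻²·A⁻¹ is the base-SI form of the weber.

Wb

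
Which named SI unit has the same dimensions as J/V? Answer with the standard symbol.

V = W/A (potential = power per current),
    = kg·m²·s⁻³·A⁻¹.
So V⁻¹ = kg⁻¹·m⁻²·s³·A.
J = N·m (work = force × distance),
    = kg·m²·s⁻².
Combining: V⁻¹·J = (kg⁻¹·m⁻²·s³·A) · (kg·m²·s⁻²) = s·A.
s·A is the base-SI form of the coulomb.

C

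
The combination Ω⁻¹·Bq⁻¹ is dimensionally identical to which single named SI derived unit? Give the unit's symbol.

F

Ω = kg·m²·s⁻³·A⁻².
So Ω⁻¹ = kg⁻¹·m⁻²·s³·A².
Bq = s⁻¹.
So Bq⁻¹ = s.
Combining: Ω⁻¹·Bq⁻¹ = (kg⁻¹·m⁻²·s³·A²) · s = kg⁻¹·m⁻²·s⁴·A².
kg⁻¹·m⁻²·s⁴·A² is the base-SI form of the farad.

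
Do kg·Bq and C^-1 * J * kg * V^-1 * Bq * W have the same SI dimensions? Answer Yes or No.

Left side:
  Bq = 1/s = s⁻¹ (activity is decays per second).
  Combining: kg·Bq = kg · s⁻¹ = kg·s⁻¹.
Right side:
  C = s·A.
  So C⁻¹ = s⁻¹·A⁻¹.
  J = kg·m²·s⁻².
  V = kg·m²·s⁻³·A⁻¹.
  So V⁻¹ = kg⁻¹·m⁻²·s³·A.
  Bq = s⁻¹.
  W = kg·m²·s⁻³.
  Combining: C⁻¹·J·kg·V⁻¹·Bq·W = (s⁻¹·A⁻¹) · (kg·m²·s⁻²) · kg · (kg⁻¹·m⁻²·s³·A) · s⁻¹ · (kg·m²·s⁻³) = kg²·m²·s⁻⁴.
Left is kg·s⁻¹; right is kg²·m²·s⁻⁴ — different.

No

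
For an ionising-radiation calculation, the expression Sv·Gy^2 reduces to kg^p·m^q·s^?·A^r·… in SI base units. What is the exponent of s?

-6

Sv = m²·s⁻².
Gy = m²·s⁻².
So Gy² = m⁴·s⁻⁴.
Combining: Sv·Gy² = (m²·s⁻²) · (m⁴·s⁻⁴) = m⁶·s⁻⁶.
The exponent of s is -6.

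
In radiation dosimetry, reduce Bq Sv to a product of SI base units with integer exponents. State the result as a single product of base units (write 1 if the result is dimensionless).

m²·s⁻³

Bq = s⁻¹.
Sv = m²·s⁻².
Combining: Bq·Sv = s⁻¹ · (m²·s⁻²) = m²·s⁻³.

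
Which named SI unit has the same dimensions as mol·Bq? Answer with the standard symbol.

Bq = s⁻¹.
Combining: mol·Bq = mol · s⁻¹ = s⁻¹·mol.
s⁻¹·mol is the base-SI form of the katal.

kat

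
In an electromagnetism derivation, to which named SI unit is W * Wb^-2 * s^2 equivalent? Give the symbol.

S

W = kg·m²·s⁻³.
Wb = kg·m²·s⁻²·A⁻¹.
So Wb⁻² = kg⁻²·m⁻⁴·s⁴·A².
Combining: W·Wb⁻²·s² = (kg·m²·s⁻³) · (kg⁻²·m⁻⁴·s⁴·A²) · s² = kg⁻¹·m⁻²·s³·A².
kg⁻¹·m⁻²·s³·A² is the base-SI form of the siemens.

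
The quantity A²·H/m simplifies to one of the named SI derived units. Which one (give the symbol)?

H = kg·m²·s⁻²·A⁻².
Combining: A²·m⁻¹·H = A² · m⁻¹ · (kg·m²·s⁻²·A⁻²) = kg·m·s⁻².
kg·m·s⁻² is the base-SI form of the newton.

N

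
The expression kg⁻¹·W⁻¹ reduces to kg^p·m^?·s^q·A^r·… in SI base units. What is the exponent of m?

-2

W = J/s (power = energy per time),
    = kg·m²·s⁻³.
So W⁻¹ = kg⁻¹·m⁻²·s³.
Combining: kg⁻¹·W⁻¹ = kg⁻¹ · (kg⁻¹·m⁻²·s³) = kg⁻²·m⁻²·s³.
The exponent of m is -2.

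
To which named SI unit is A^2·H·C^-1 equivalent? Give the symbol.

V

H = Wb/A (inductance = flux per current),
    = kg·m²·s⁻²·A⁻².
C = A·s = s·A (charge = current × time).
So C⁻¹ = s⁻¹·A⁻¹.
Combining: A²·H·C⁻¹ = A² · (kg·m²·s⁻²·A⁻²) · (s⁻¹·A⁻¹) = kg·m²·s⁻³·A⁻¹.
kg·m²·s⁻³·A⁻¹ is the base-SI form of the volt.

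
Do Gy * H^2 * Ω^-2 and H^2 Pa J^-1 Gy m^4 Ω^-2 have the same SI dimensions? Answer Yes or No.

No

Left side:
  Gy = J/kg (absorbed dose = energy per mass),
      = m²·s⁻².
  H = Wb/A (inductance = flux per current),
      = kg·m²·s⁻²·A⁻².
  So H² = kg²·m⁴·s⁻⁴·A⁻⁴.
  Ω = V/A (resistance = voltage per current),
      = kg·m²·s⁻³·A⁻².
  So Ω⁻² = kg⁻²·m⁻⁴·s⁶·A⁴.
  Combining: Gy·H²·Ω⁻² = (m²·s⁻²) · (kg²·m⁴·s⁻⁴·A⁻⁴) · (kg⁻²·m⁻⁴·s⁶·A⁴) = m².
Right side:
  H = Wb/A (inductance = flux per current),
      = kg·m²·s⁻²·A⁻².
  So H² = kg²·m⁴·s⁻⁴·A⁻⁴.
  Pa = N/m² (pressure = force per area),
      = kg·m⁻¹·s⁻².
  J = N·m (work = force × distance),
      = kg·m²·s⁻².
  So J⁻¹ = kg⁻¹·m⁻²·s².
  Gy = J/kg (absorbed dose = energy per mass),
      = m²·s⁻².
  Ω = V/A (resistance = voltage per current),
      = kg·m²·s⁻³·A⁻².
  So Ω⁻² = kg⁻²·m⁻⁴·s⁶·A⁴.
  Combining: H²·Pa·J⁻¹·Gy·m⁴·Ω⁻² = (kg²·m⁴·s⁻⁴·A⁻⁴) · (kg·m⁻¹·s⁻²) · (kg⁻¹·m⁻²·s²) · (m²·s⁻²) · m⁴ · (kg⁻²·m⁻⁴·s⁶·A⁴) = m³.
Left is m²; right is m³ — different.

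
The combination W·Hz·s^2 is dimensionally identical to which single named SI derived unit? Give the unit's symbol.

W = kg·m²·s⁻³.
Hz = s⁻¹.
Combining: W·Hz·s² = (kg·m²·s⁻³) · s⁻¹ · s² = kg·m²·s⁻².
kg·m²·s⁻² is the base-SI form of the joule.

J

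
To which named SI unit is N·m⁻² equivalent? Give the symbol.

Pa

N = kg·m·s⁻².
Combining: N·m⁻² = (kg·m·s⁻²) · m⁻² = kg·m⁻¹·s⁻².
kg·m⁻¹·s⁻² is the base-SI form of the pascal.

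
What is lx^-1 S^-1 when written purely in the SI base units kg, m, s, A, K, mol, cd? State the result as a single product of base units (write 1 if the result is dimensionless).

kg·m⁴·s⁻³·A⁻²·cd⁻¹

lx = m⁻²·cd.
So lx⁻¹ = m²·cd⁻¹.
S = kg⁻¹·m⁻²·s³·A².
So S⁻¹ = kg·m²·s⁻³·A⁻².
Combining: lx⁻¹·S⁻¹ = (m²·cd⁻¹) · (kg·m²·s⁻³·A⁻²) = kg·m⁴·s⁻³·A⁻²·cd⁻¹.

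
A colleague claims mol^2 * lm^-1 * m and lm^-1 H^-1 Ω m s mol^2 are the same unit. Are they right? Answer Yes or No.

Yes

Left side:
  lm = cd·sr = cd (luminous flux; sr is dimensionless).
  So lm⁻¹ = cd⁻¹.
  Combining: mol²·lm⁻¹·m = mol² · cd⁻¹ · m = m·mol²·cd⁻¹.
Right side:
  lm = cd·sr = cd (luminous flux; sr is dimensionless).
  So lm⁻¹ = cd⁻¹.
  H = Wb/A (inductance = flux per current),
      = kg·m²·s⁻²·A⁻².
  So H⁻¹ = kg⁻¹·m⁻²·s²·A².
  Ω = V/A (resistance = voltage per current),
      = kg·m²·s⁻³·A⁻².
  Combining: lm⁻¹·H⁻¹·Ω·m·s·mol² = cd⁻¹ · (kg⁻¹·m⁻²·s²·A²) · (kg·m²·s⁻³·A⁻²) · m · s · mol² = m·mol²·cd⁻¹.
Both reduce to m·mol²·cd⁻¹.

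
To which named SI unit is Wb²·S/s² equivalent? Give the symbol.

W

Wb = kg·m²·s⁻²·A⁻¹.
So Wb² = kg²·m⁴·s⁻⁴·A⁻².
S = kg⁻¹·m⁻²·s³·A².
Combining: s⁻²·Wb²·S = s⁻² · (kg²·m⁴·s⁻⁴·A⁻²) · (kg⁻¹·m⁻²·s³·A²) = kg·m²·s⁻³.
kg·m²·s⁻³ is the base-SI form of the watt.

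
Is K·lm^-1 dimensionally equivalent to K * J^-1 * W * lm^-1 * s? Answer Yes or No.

Yes

Left side:
  lm = cd·sr = cd (luminous flux; sr is dimensionless).
  So lm⁻¹ = cd⁻¹.
  Combining: K·lm⁻¹ = K · cd⁻¹ = K·cd⁻¹.
Right side:
  J = N·m (work = force × distance),
      = kg·m²·s⁻².
  So J⁻¹ = kg⁻¹·m⁻²·s².
  W = J/s (power = energy per time),
      = kg·m²·s⁻³.
  lm = cd·sr = cd (luminous flux; sr is dimensionless).
  So lm⁻¹ = cd⁻¹.
  Combining: K·J⁻¹·W·lm⁻¹·s = K · (kg⁻¹·m⁻²·s²) · (kg·m²·s⁻³) · cd⁻¹ · s = K·cd⁻¹.
Both reduce to K·cd⁻¹.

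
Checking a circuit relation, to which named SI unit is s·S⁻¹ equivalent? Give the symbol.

H

S = 1/Ω (conductance is reciprocal resistance),
    = kg⁻¹·m⁻²·s³·A².
So S⁻¹ = kg·m²·s⁻³·A⁻².
Combining: s·S⁻¹ = s · (kg·m²·s⁻³·A⁻²) = kg·m²·s⁻²·A⁻².
kg·m²·s⁻²·A⁻² is the base-SI form of the henry.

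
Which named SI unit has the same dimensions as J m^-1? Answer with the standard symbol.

J = N·m (work = force × distance),
    = kg·m²·s⁻².
Combining: J·m⁻¹ = (kg·m²·s⁻²) · m⁻¹ = kg·m·s⁻².
kg·m·s⁻² is the base-SI form of the newton.

N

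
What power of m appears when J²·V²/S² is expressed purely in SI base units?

J = kg·m²·s⁻².
So J² = kg²·m⁴·s⁻⁴.
V = kg·m²·s⁻³·A⁻¹.
So V² = kg²·m⁴·s⁻⁶·A⁻².
S = kg⁻¹·m⁻²·s³·A².
So S⁻² = kg²·m⁴·s⁻⁶·A⁻⁴.
Combining: J²·V²·S⁻² = (kg²·m⁴·s⁻⁴) · (kg²·m⁴·s⁻⁶·A⁻²) · (kg²·m⁴·s⁻⁶·A⁻⁴) = kg⁶·m¹²·s⁻¹⁶·A⁻⁶.
The exponent of m is 12.

12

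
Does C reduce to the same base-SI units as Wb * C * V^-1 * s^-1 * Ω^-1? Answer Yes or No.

No

Left side:
  C = A·s = s·A (charge = current × time).
Right side:
  Wb = V·s (flux: a volt is a weber per second),
      = kg·m²·s⁻²·A⁻¹.
  C = A·s = s·A (charge = current × time).
  V = W/A (potential = power per current),
      = kg·m²·s⁻³·A⁻¹.
  So V⁻¹ = kg⁻¹·m⁻²·s³·A.
  Ω = V/A (resistance = voltage per current),
      = kg·m²·s⁻³·A⁻².
  So Ω⁻¹ = kg⁻¹·m⁻²·s³·A².
  Combining: Wb·C·V⁻¹·s⁻¹·Ω⁻¹ = (kg·m²·s⁻²·A⁻¹) · (s·A) · (kg⁻¹·m⁻²·s³·A) · s⁻¹ · (kg⁻¹·m⁻²·s³·A²) = kg⁻¹·m⁻²·s⁴·A³.
Left is s·A; right is kg⁻¹·m⁻²·s⁴·A³ — different.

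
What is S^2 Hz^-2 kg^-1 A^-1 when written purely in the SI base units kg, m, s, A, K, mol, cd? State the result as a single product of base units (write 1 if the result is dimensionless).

kg⁻³·m⁻⁴·s⁸·A³

S = 1/Ω (conductance is reciprocal resistance),
    = kg⁻¹·m⁻²·s³·A².
So S² = kg⁻²·m⁻⁴·s⁶·A⁴.
Hz = 1/s = s⁻¹ (frequency is cycles per second).
So Hz⁻² = s².
Combining: S²·Hz⁻²·kg⁻¹·A⁻¹ = (kg⁻²·m⁻⁴·s⁶·A⁴) · s² · kg⁻¹ · A⁻¹ = kg⁻³·m⁻⁴·s⁸·A³.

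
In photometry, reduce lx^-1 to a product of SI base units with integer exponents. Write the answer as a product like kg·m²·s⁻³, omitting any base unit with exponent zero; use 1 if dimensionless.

m²·cd⁻¹

lx = lm/m² (illuminance = luminous flux per area),
    = m⁻²·cd.
So lx⁻¹ = m²·cd⁻¹.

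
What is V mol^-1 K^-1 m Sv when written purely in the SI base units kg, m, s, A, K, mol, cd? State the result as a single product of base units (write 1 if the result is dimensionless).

kg·m⁵·s⁻⁵·A⁻¹·K⁻¹·mol⁻¹

V = W/A (potential = power per current),
    = kg·m²·s⁻³·A⁻¹.
Sv = J/kg (equivalent dose = energy per mass),
    = m²·s⁻².
Combining: V·mol⁻¹·K⁻¹·m·Sv = (kg·m²·s⁻³·A⁻¹) · mol⁻¹ · K⁻¹ · m · (m²·s⁻²) = kg·m⁵·s⁻⁵·A⁻¹·K⁻¹·mol⁻¹.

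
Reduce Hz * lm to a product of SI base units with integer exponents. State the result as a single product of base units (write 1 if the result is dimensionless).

s⁻¹·cd

Hz = 1/s = s⁻¹ (frequency is cycles per second).
lm = cd·sr = cd (luminous flux; sr is dimensionless).
Combining: Hz·lm = s⁻¹ · cd = s⁻¹·cd.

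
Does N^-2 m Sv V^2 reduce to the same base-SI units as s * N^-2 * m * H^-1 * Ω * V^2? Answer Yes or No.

No

Left side:
  N = kg·m/s² = kg·m·s⁻² (force = mass × acceleration).
  So N⁻² = kg⁻²·m⁻²·s⁴.
  Sv = J/kg (equivalent dose = energy per mass),
      = m²·s⁻².
  V = W/A (potential = power per current),
      = kg·m²·s⁻³·A⁻¹.
  So V² = kg²·m⁴·s⁻⁶·A⁻².
  Combining: N⁻²·m·Sv·V² = (kg⁻²·m⁻²·s⁴) · m · (m²·s⁻²) · (kg²·m⁴·s⁻⁶·A⁻²) = m⁵·s⁻⁴·A⁻².
Right side:
  N = kg·m·s⁻².
  So N⁻² = kg⁻²·m⁻²·s⁴.
  H = kg·m²·s⁻²·A⁻².
  So H⁻¹ = kg⁻¹·m⁻²·s²·A².
  Ω = kg·m²·s⁻³·A⁻².
  V = kg·m²·s⁻³·A⁻¹.
  So V² = kg²·m⁴·s⁻⁶·A⁻².
  Combining: s·N⁻²·m·H⁻¹·Ω·V² = s · (kg⁻²·m⁻²·s⁴) · m · (kg⁻¹·m⁻²·s²·A²) · (kg·m²·s⁻³·A⁻²) · (kg²·m⁴·s⁻⁶·A⁻²) = m³·s⁻²·A⁻².
Left is m⁵·s⁻⁴·A⁻²; right is m³·s⁻²·A⁻² — different.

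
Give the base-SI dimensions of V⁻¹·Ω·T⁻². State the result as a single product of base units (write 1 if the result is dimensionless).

kg⁻²·s⁴·A

V = W/A (potential = power per current),
    = kg·m²·s⁻³·A⁻¹.
So V⁻¹ = kg⁻¹·m⁻²·s³·A.
Ω = V/A (resistance = voltage per current),
    = kg·m²·s⁻³·A⁻².
T = Wb/m² (flux density = flux per area),
    = kg·s⁻²·A⁻¹.
So T⁻² = kg⁻²·s⁴·A².
Combining: V⁻¹·Ω·T⁻² = (kg⁻¹·m⁻²·s³·A) · (kg·m²·s⁻³·A⁻²) · (kg⁻²·s⁴·A²) = kg⁻²·s⁴·A.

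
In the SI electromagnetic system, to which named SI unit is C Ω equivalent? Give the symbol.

C = A·s = s·A (charge = current × time).
Ω = V/A (resistance = voltage per current),
    = kg·m²·s⁻³·A⁻².
Combining: C·Ω = (s·A) · (kg·m²·s⁻³·A⁻²) = kg·m²·s⁻²·A⁻¹.
kg·m²·s⁻²·A⁻¹ is the base-SI form of the weber.

Wb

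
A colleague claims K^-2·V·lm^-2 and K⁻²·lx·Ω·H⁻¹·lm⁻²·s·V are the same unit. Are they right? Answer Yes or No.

No

Left side:
  V = kg·m²·s⁻³·A⁻¹.
  lm = cd.
  So lm⁻² = cd⁻².
  Combining: K⁻²·V·lm⁻² = K⁻² · (kg·m²·s⁻³·A⁻¹) · cd⁻² = kg·m²·s⁻³·A⁻¹·K⁻²·cd⁻².
Right side:
  lx = lm/m² (illuminance = luminous flux per area),
      = m⁻²·cd.
  Ω = V/A (resistance = voltage per current),
      = kg·m²·s⁻³·A⁻².
  H = Wb/A (inductance = flux per current),
      = kg·m²·s⁻²·A⁻².
  So H⁻¹ = kg⁻¹·m⁻²·s²·A².
  lm = cd·sr = cd (luminous flux; sr is dimensionless).
  So lm⁻² = cd⁻².
  V = W/A (potential = power per current),
      = kg·m²·s⁻³·A⁻¹.
  Combining: K⁻²·lx·Ω·H⁻¹·lm⁻²·s·V = K⁻² · (m⁻²·cd) · (kg·m²·s⁻³·A⁻²) · (kg⁻¹·m⁻²·s²·A²) · cd⁻² · s · (kg·m²·s⁻³·A⁻¹) = kg·s⁻³·A⁻¹·K⁻²·cd⁻¹.
Left is kg·m²·s⁻³·A⁻¹·K⁻²·cd⁻²; right is kg·s⁻³·A⁻¹·K⁻²·cd⁻¹ — different.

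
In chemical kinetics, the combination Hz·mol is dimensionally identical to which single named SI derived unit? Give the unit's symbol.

Hz = s⁻¹.
Combining: Hz·mol = s⁻¹ · mol = s⁻¹·mol.
s⁻¹·mol is the base-SI form of the katal.

kat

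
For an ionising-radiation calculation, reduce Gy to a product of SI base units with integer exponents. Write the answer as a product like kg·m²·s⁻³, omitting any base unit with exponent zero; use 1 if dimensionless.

Gy = m²·s⁻².

m²·s⁻²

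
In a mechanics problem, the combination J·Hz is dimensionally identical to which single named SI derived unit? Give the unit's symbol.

W

J = kg·m²·s⁻².
Hz = s⁻¹.
Combining: J·Hz = (kg·m²·s⁻²) · s⁻¹ = kg·m²·s⁻³.
kg·m²·s⁻³ is the base-SI form of the watt.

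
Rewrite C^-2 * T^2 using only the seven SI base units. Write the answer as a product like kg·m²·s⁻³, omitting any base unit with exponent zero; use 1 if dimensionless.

C = A·s = s·A (charge = current × time).
So C⁻² = s⁻²·A⁻².
T = Wb/m² (flux density = flux per area),
    = kg·s⁻²·A⁻¹.
So T² = kg²·s⁻⁴·A⁻².
Combining: C⁻²·T² = (s⁻²·A⁻²) · (kg²·s⁻⁴·A⁻²) = kg²·s⁻⁶·A⁻⁴.

kg²·s⁻⁶·A⁻⁴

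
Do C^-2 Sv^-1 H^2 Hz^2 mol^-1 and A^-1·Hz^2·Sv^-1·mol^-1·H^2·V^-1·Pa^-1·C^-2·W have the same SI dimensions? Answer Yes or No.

No

Left side:
  C = s·A.
  So C⁻² = s⁻²·A⁻².
  Sv = m²·s⁻².
  So Sv⁻¹ = m⁻²·s².
  H = kg·m²·s⁻²·A⁻².
  So H² = kg²·m⁴·s⁻⁴·A⁻⁴.
  Hz = s⁻¹.
  So Hz² = s⁻².
  Combining: C⁻²·Sv⁻¹·H²·Hz²·mol⁻¹ = (s⁻²·A⁻²) · (m⁻²·s²) · (kg²·m⁴·s⁻⁴·A⁻⁴) · s⁻² · mol⁻¹ = kg²·m²·s⁻⁶·A⁻⁶·mol⁻¹.
Right side:
  Hz = s⁻¹.
  So Hz² = s⁻².
  Sv = m²·s⁻².
  So Sv⁻¹ = m⁻²·s².
  H = kg·m²·s⁻²·A⁻².
  So H² = kg²·m⁴·s⁻⁴·A⁻⁴.
  V = kg·m²·s⁻³·A⁻¹.
  So V⁻¹ = kg⁻¹·m⁻²·s³·A.
  Pa = kg·m⁻¹·s⁻².
  So Pa⁻¹ = kg⁻¹·m·s².
  C = s·A.
  So C⁻² = s⁻²·A⁻².
  W = kg·m²·s⁻³.
  Combining: A⁻¹·Hz²·Sv⁻¹·mol⁻¹·H²·V⁻¹·Pa⁻¹·C⁻²·W = A⁻¹ · s⁻² · (m⁻²·s²) · mol⁻¹ · (kg²·m⁴·s⁻⁴·A⁻⁴) · (kg⁻¹·m⁻²·s³·A) · (kg⁻¹·m·s²) · (s⁻²·A⁻²) · (kg·m²·s⁻³) = kg·m³·s⁻⁴·A⁻⁶·mol⁻¹.
Left is kg²·m²·s⁻⁶·A⁻⁶·mol⁻¹; right is kg·m³·s⁻⁴·A⁻⁶·mol⁻¹ — different.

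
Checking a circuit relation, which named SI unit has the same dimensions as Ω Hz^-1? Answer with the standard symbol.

H

Ω = kg·m²·s⁻³·A⁻².
Hz = s⁻¹.
So Hz⁻¹ = s.
Combining: Ω·Hz⁻¹ = (kg·m²·s⁻³·A⁻²) · s = kg·m²·s⁻²·A⁻².
kg·m²·s⁻²·A⁻² is the base-SI form of the henry.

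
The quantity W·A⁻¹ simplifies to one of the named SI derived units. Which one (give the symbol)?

W = J/s (power = energy per time),
    = kg·m²·s⁻³.
Combining: W·A⁻¹ = (kg·m²·s⁻³) · A⁻¹ = kg·m²·s⁻³·A⁻¹.
kg·m²·s⁻³·A⁻¹ is the base-SI form of the volt.

V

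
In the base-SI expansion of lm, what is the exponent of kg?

0

lm = cd·sr = cd (luminous flux; sr is dimensionless).
The exponent of kg is 0.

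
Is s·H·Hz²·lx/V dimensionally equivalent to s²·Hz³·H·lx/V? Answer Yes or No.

Left side:
  H = Wb/A (inductance = flux per current),
      = kg·m²·s⁻²·A⁻².
  Hz = 1/s = s⁻¹ (frequency is cycles per second).
  So Hz² = s⁻².
  lx = lm/m² (illuminance = luminous flux per area),
      = m⁻²·cd.
  V = W/A (potential = power per current),
      = kg·m²·s⁻³·A⁻¹.
  So V⁻¹ = kg⁻¹·m⁻²·s³·A.
  Combining: s·H·Hz²·lx·V⁻¹ = s · (kg·m²·s⁻²·A⁻²) · s⁻² · (m⁻²·cd) · (kg⁻¹·m⁻²·s³·A) = m⁻²·A⁻¹·cd.
Right side:
  Hz = 1/s = s⁻¹ (frequency is cycles per second).
  So Hz³ = s⁻³.
  H = Wb/A (inductance = flux per current),
      = kg·m²·s⁻²·A⁻².
  V = W/A (potential = power per current),
      = kg·m²·s⁻³·A⁻¹.
  So V⁻¹ = kg⁻¹·m⁻²·s³·A.
  lx = lm/m² (illuminance = luminous flux per area),
      = m⁻²·cd.
  Combining: s²·Hz³·H·V⁻¹·lx = s² · s⁻³ · (kg·m²·s⁻²·A⁻²) · (kg⁻¹·m⁻²·s³·A) · (m⁻²·cd) = m⁻²·A⁻¹·cd.
Both reduce to m⁻²·A⁻¹·cd.

Yes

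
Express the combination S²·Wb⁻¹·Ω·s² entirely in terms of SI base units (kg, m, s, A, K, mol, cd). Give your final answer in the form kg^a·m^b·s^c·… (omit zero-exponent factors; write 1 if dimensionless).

S = 1/Ω (conductance is reciprocal resistance),
    = kg⁻¹·m⁻²·s³·A².
So S² = kg⁻²·m⁻⁴·s⁶·A⁴.
Wb = V·s (flux: a volt is a weber per second),
    = kg·m²·s⁻²·A⁻¹.
So Wb⁻¹ = kg⁻¹·m⁻²·s²·A.
Ω = V/A (resistance = voltage per current),
    = kg·m²·s⁻³·A⁻².
Combining: S²·Wb⁻¹·Ω·s² = (kg⁻²·m⁻⁴·s⁶·A⁴) · (kg⁻¹·m⁻²·s²·A) · (kg·m²·s⁻³·A⁻²) · s² = kg⁻²·m⁻⁴·s⁷·A³.

kg⁻²·m⁻⁴·s⁷·A³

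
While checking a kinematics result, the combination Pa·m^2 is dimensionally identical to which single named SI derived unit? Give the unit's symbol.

N

Pa = kg·m⁻¹·s⁻².
Combining: Pa·m² = (kg·m⁻¹·s⁻²) · m² = kg·m·s⁻².
kg·m·s⁻² is the base-SI form of the newton.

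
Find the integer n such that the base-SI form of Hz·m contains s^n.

-1

Hz = 1/s = s⁻¹ (frequency is cycles per second).
Combining: Hz·m = s⁻¹ · m = m·s⁻¹.
The exponent of s is -1.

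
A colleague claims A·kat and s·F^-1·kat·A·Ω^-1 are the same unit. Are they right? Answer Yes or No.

Left side:
  kat = mol/s = s⁻¹·mol (catalytic activity).
  Combining: A·kat = A · (s⁻¹·mol) = s⁻¹·A·mol.
Right side:
  F = kg⁻¹·m⁻²·s⁴·A².
  So F⁻¹ = kg·m²·s⁻⁴·A⁻².
  kat = s⁻¹·mol.
  Ω = kg·m²·s⁻³·A⁻².
  So Ω⁻¹ = kg⁻¹·m⁻²·s³·A².
  Combining: s·F⁻¹·kat·A·Ω⁻¹ = s · (kg·m²·s⁻⁴·A⁻²) · (s⁻¹·mol) · A · (kg⁻¹·m⁻²·s³·A²) = s⁻¹·A·mol.
Both reduce to s⁻¹·A·mol.

Yes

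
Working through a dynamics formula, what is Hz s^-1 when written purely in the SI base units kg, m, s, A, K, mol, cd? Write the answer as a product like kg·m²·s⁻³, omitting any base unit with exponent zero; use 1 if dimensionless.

s⁻²

Hz = s⁻¹.
Combining: Hz·s⁻¹ = s⁻¹ · s⁻¹ = s⁻².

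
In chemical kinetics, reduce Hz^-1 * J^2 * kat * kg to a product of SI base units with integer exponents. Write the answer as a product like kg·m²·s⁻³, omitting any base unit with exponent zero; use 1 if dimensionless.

Hz = s⁻¹.
So Hz⁻¹ = s.
J = kg·m²·s⁻².
So J² = kg²·m⁴·s⁻⁴.
kat = s⁻¹·mol.
Combining: Hz⁻¹·J²·kat·kg = s · (kg²·m⁴·s⁻⁴) · (s⁻¹·mol) · kg = kg³·m⁴·s⁻⁴·mol.

kg³·m⁴·s⁻⁴·mol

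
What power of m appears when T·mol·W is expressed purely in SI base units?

T = Wb/m² (flux density = flux per area),
    = kg·s⁻²·A⁻¹.
W = J/s (power = energy per time),
    = kg·m²·s⁻³.
Combining: T·mol·W = (kg·s⁻²·A⁻¹) · mol · (kg·m²·s⁻³) = kg²·m²·s⁻⁵·A⁻¹·mol.
The exponent of m is 2.

2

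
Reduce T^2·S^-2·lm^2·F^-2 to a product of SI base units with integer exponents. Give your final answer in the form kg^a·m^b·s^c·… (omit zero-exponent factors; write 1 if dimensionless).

kg⁶·m⁸·s⁻¹⁸·A⁻¹⁰·cd²

T = kg·s⁻²·A⁻¹.
So T² = kg²·s⁻⁴·A⁻².
S = kg⁻¹·m⁻²·s³·A².
So S⁻² = kg²·m⁴·s⁻⁶·A⁻⁴.
lm = cd.
So lm² = cd².
F = kg⁻¹·m⁻²·s⁴·A².
So F⁻² = kg²·m⁴·s⁻⁸·A⁻⁴.
Combining: T²·S⁻²·lm²·F⁻² = (kg²·s⁻⁴·A⁻²) · (kg²·m⁴·s⁻⁶·A⁻⁴) · cd² · (kg²·m⁴·s⁻⁸·A⁻⁴) = kg⁶·m⁸·s⁻¹⁸·A⁻¹⁰·cd².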